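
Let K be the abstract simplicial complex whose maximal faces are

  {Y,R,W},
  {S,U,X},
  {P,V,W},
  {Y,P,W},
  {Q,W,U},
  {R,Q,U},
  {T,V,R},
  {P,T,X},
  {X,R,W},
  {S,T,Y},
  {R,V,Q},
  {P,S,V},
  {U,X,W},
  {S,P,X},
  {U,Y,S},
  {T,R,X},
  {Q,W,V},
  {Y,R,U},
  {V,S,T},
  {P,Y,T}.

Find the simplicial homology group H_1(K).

H_1 = Z ⊕ Z/2.

We work with the vertex ordering P < Q < R < S < T < U < V < W < X < Y. The simplices of K, each written with vertices in increasing order, are:

  0-simplices (10): P, Q, R, S, T, U, V, W, X, Y
  1-simplices (30): PS, PT, PV, PW, PX, PY, QR, QU, QV, QW, RT, RU, RV, RW, RX, RY, ST, SU, SV, SX, SY, TV, TX, TY, UW, UX, UY, VW, WX, WY
  2-simplices (20): PSV, PSX, PTX, PTY, PVW, PWY, QRU, QRV, QUW, QVW, RTV, RTX, RUY, RWX, RWY, STV, STY, SUX, SUY, UWX

so the chain groups are C_0 ≅ Z^10, C_1 ≅ Z^30, C_2 ≅ Z^20.

∂_1: C_1 → C_0 sends each edge [p,q] (with p < q) to q − p. For instance
  ∂SX = X − S.
The 10×30 boundary matrix has rank 9 and Smith normal form diag(1,1,1,1,1,1,1,1,1).

∂_2: C_2 → C_1 sends each 2-simplex [p,q,r] to [q,r] − [p,r] + [p,q]. For instance
  ∂PSX = SX − PX + PS,
  ∂QVW = VW − QW + QV.
The 30×20 boundary matrix has rank 20 and Smith normal form diag(1,1,1,1,1,1,1,1,1,1,1,1,1,1,1,1,1,1,1,2).

Computing H_k = (kernel of ∂_k) / (image of ∂_{k+1}):

  H_1: rank ker ∂_1 − rank ∂_2 = (30 − 9) − 20 = 1, and ∂_2 has invariant factor 2 > 1, so H_1 ≅ Z ⊕ Z/2.

(K is a triangulation of the Klein bottle.)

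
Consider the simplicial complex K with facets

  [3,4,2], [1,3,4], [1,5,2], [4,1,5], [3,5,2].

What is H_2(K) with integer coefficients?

H_2 = 0.

K has 5 vertices, 10 edges, 5 triangles.
rank ∂_2 = 5, rank ∂_3 = 0 ⇒ b_2 = 5 − 5 − 0 = 0. So H_2 ≅ 0.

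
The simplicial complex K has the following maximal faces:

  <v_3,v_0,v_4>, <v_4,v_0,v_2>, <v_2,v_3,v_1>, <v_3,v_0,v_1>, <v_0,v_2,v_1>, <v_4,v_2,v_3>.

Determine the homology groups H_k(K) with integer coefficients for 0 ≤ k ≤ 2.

H_0 ≅ Z,  H_1 = 0,  H_2 ≅ Z.

K has 5 vertices, 9 edges, 6 triangles.
rank ∂_0 = 0, rank ∂_1 = 4 ⇒ b_0 = 5 − 0 − 4 = 1; all invariant factors of ∂_1 are 1 so no torsion. So H_0 ≅ Z.
rank ∂_1 = 4, rank ∂_2 = 5 ⇒ b_1 = 9 − 4 − 5 = 0; all invariant factors of ∂_2 are 1 so no torsion. So H_1 ≅ 0.
rank ∂_2 = 5, rank ∂_3 = 0 ⇒ b_2 = 6 − 5 − 0 = 1. So H_2 ≅ Z.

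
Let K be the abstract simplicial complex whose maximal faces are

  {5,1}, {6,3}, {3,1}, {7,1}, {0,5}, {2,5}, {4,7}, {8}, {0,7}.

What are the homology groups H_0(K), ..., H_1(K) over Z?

Take the total order 0 < 1 < 2 < 3 < 4 < 5 < 6 < 7 < 8 on the vertex set. Then K (dimension 1) consists of the simplices:

  0-simplices (9): [0], [1], [2], [3], [4], [5], [6], [7], [8]
  1-simplices (8): [0,5], [0,7], [1,3], [1,5], [1,7], [2,5], [3,6], [4,7]

giving chain groups C_0 ≅ Z^9, C_1 ≅ Z^8.

The boundary map ∂_1: C_1 → C_0 is given by ∂[p,q] = [q] − [p].
This gives a 9×8 integer matrix of rank 7; reducing to Smith normal form yields diagonal entries (1,1,1,1,1,1,1).

Computing H_k = (kernel of ∂_k) / (image of ∂_{k+1}):

  H_0: rank C_0 − rank ∂_1 = 9 − 7 = 2, and the invariant factors of ∂_1 are all 1, so H_0 = Z^2.
  H_1: rank ker ∂_1 − rank ∂_2 = (8 − 7) − 0 = 1, and there is no ∂_2, so H_1 = Z.

H_0 = Z^2,  H_1 = Z.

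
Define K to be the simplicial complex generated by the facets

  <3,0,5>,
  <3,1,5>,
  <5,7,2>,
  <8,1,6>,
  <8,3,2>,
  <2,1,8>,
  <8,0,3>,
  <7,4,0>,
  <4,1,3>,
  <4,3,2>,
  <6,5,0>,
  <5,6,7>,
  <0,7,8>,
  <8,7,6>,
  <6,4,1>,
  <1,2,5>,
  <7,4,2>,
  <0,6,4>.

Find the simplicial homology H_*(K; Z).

We work with the vertex ordering 0 < 1 < 2 < 3 < 4 < 5 < 6 < 7 < 8. The simplices of K, each written with vertices in increasing order, are:

  0-simplices (9): [0], [1], [2], [3], [4], [5], [6], [7], [8]
  1-simplices (27): (27 of them)
  2-simplices (18): [0,3,5], [0,3,8], [0,4,6], [0,4,7], [0,5,6], [0,7,8], [1,2,5], [1,2,8], [1,3,4], [1,3,5], [1,4,6], [1,6,8], [2,3,4], [2,3,8], [2,4,7], [2,5,7], [5,6,7], [6,7,8]

giving chain groups C_0 ≅ Z^9, C_1 ≅ Z^27, C_2 ≅ Z^18.

Boundary ∂_1: C_1 → C_0 is given by ∂[p,q] = [q] − [p]. For instance
  ∂[6,7] = [7] − [6].
The 9×27 boundary matrix has rank 8 and Smith normal form diag(1,1,1,1,1,1,1,1).

Boundary ∂_2: C_2 → C_1 sends each 2-simplex [p,q,r] to [q,r] − [p,r] + [p,q]. For instance
  ∂[0,5,6] = [5,6] − [0,6] + [0,5],
  ∂[6,7,8] = [7,8] − [6,8] + [6,7].
The resulting 27×18 matrix has rank 18, and its Smith normal form has invariant factors (1,1,1,1,1,1,1,1,1,1,1,1,1,1,1,1,1,2).

From H_k ≅ ker(∂_k) / im(∂_{k+1}) we obtain:

  H_0: rank C_0 − rank ∂_1 = 9 − 8 = 1, and the invariant factors of ∂_1 are all 1, so H_0 = Z.
  H_1: rank ker ∂_1 − rank ∂_2 = (27 − 8) − 18 = 1, and ∂_2 has invariant factor 2 > 1, so H_1 = Z × Z/2.
  H_2: rank ker ∂_2 − rank ∂_3 = (18 − 18) − 0 = 0, and there is no ∂_3, so H_2 = 0.

H_0 ≅ Z,  H_1 ≅ Z × Z/2,  H_2 = 0.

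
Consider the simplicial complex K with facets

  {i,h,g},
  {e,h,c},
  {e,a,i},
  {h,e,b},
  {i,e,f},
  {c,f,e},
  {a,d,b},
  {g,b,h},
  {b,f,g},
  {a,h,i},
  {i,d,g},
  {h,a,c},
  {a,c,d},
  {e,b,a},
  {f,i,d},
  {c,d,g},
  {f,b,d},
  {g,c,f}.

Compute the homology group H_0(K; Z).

K has 9 vertices, 27 edges, 18 triangles.
rank ∂_0 = 0, rank ∂_1 = 8 ⇒ b_0 = 9 − 0 − 8 = 1; all invariant factors of ∂_1 are 1 so no torsion. So H_0 ≅ Z.

H_0 ≅ Z.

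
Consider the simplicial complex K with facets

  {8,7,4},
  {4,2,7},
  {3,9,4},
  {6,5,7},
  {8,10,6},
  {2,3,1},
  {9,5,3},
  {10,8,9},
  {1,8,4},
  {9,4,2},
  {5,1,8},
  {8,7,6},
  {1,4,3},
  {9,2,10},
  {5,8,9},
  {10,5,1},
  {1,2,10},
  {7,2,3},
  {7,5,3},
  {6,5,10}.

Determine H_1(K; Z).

H_1 ≅ Z ⊕ Z_2.

We work with the vertex ordering 1 < 2 < 3 < 4 < 5 < 6 < 7 < 8 < 9 < 10. The simplices of K, each written with vertices in increasing order, are:

  0-simplices (10): [1], [2], [3], [4], [5], [6], [7], [8], [9], [10]
  1-simplices (30): (30 of them)
  2-simplices (20): (20 of them)

so the chain groups are C_0 ≅ Z^10, C_1 ≅ Z^30, C_2 ≅ Z^20.

The boundary map ∂_1: C_1 → C_0 maps an edge to its endpoints' difference, ∂[p,q] = q − p. For instance
  ∂[1,2] = [2] − [1].
This gives a 10×30 integer matrix of rank 9; reducing to Smith normal form yields diagonal entries (1,1,1,1,1,1,1,1,1).

Boundary ∂_2: C_2 → C_1 maps a triangle to the signed sum of its edges. For instance
  ∂[3,4,9] = [4,9] − [3,9] + [3,4],
  ∂[1,5,8] = [5,8] − [1,8] + [1,5].
As a 30×20 matrix over Z this has rank 20, with invariant factors (1,1,1,1,1,1,1,1,1,1,1,1,1,1,1,1,1,1,1,2).

Now H_k = ker ∂_k / im ∂_{k+1}, so:

  H_1: rank ker ∂_1 − rank ∂_2 = (30 − 9) − 20 = 1, and ∂_2 has invariant factor 2 > 1, so H_1 ≅ Z ⊕ Z_2.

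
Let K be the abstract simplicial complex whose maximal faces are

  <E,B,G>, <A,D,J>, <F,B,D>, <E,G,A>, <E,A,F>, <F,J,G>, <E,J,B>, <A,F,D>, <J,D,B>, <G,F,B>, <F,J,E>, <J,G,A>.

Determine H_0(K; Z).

Take the total order A < B < D < E < F < G < J on the vertex set. Then K (dimension 2) consists of the simplices:

  0-simplices (7): A, B, D, E, F, G, J
  1-simplices (18): AD, AE, AF, AG, AJ, BD, BE, BF, BG, BJ, DF, DJ, EF, EG, EJ, FG, FJ, GJ
  2-simplices (12): ADF, ADJ, AEF, AEG, AGJ, BDF, BDJ, BEG, BEJ, BFG, EFJ, FGJ

so the chain groups are C_0 ≅ Z^7, C_1 ≅ Z^18, C_2 ≅ Z^12.

The boundary map ∂_1: C_1 → C_0 is given by ∂[p,q] = [q] − [p]. For instance
  ∂DJ = J − D.
The resulting 7×18 matrix has rank 6, and its Smith normal form has invariant factors (1,1,1,1,1,1).

The boundary map ∂_2: C_2 → C_1 maps a triangle to the signed sum of its edges. For instance
  ∂BDJ = DJ − BJ + BD,
  ∂BEJ = EJ − BJ + BE.
The 18×12 boundary matrix has rank 12 and Smith normal form diag(1,1,1,1,1,1,1,1,1,1,1,2).

Computing H_k = (kernel of ∂_k) / (image of ∂_{k+1}):

  H_0: rank C_0 − rank ∂_1 = 7 − 6 = 1, and the invariant factors of ∂_1 are all 1, so H_0 = Z.

(K is a triangulation of the real projective plane RP^2.)

H_0 = Z.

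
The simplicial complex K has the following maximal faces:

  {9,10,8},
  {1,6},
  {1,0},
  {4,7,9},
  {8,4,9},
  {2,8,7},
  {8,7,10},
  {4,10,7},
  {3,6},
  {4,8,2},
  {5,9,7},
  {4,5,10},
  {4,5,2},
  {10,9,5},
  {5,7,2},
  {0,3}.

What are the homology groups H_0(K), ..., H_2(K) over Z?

H_0 ≅ Z^2,  H_1 ≅ Z × Z/2,  H_2 = 0.

Take the total order 0 < 1 < 2 < 3 < 4 < 5 < 6 < 7 < 8 < 9 < 10 on the vertex set. Then K (dimension 2) consists of the simplices:

  0-simplices (11): [0], [1], [2], [3], [4], [5], [6], [7], [8], [9], [10]
  1-simplices (22): [0,1], [0,3], [1,6], [2,4], [2,5], [2,7], [2,8], [3,6], [4,5], [4,7], [4,8], [4,9], [4,10], [5,7], [5,9], [5,10], [7,8], [7,9], [7,10], [8,9], [8,10], [9,10]
  2-simplices (12): [2,4,5], [2,4,8], [2,5,7], [2,7,8], [4,5,10], [4,7,9], [4,7,10], [4,8,9], [5,7,9], [5,9,10], [7,8,10], [8,9,10]

Hence C_0 ≅ Z^11, C_1 ≅ Z^22, C_2 ≅ Z^12.

The boundary map ∂_1: C_1 → C_0 sends each edge [p,q] (with p < q) to q − p.
This gives a 11×22 integer matrix of rank 9; reducing to Smith normal form yields diagonal entries (1,1,1,1,1,1,1,1,1).

∂_2: C_2 → C_1 sends each 2-simplex [p,q,r] to [q,r] − [p,r] + [p,q]. For instance
  ∂[4,8,9] = [8,9] − [4,9] + [4,8],
  ∂[5,7,9] = [7,9] − [5,9] + [5,7].
The 22×12 boundary matrix has rank 12 and Smith normal form diag(1,1,1,1,1,1,1,1,1,1,1,2).

Computing H_k = (kernel of ∂_k) / (image of ∂_{k+1}):

  H_0: rank C_0 − rank ∂_1 = 11 − 9 = 2, and the invariant factors of ∂_1 are all 1, so H_0 ≅ Z^2.
  H_1: rank ker ∂_1 − rank ∂_2 = (22 − 9) − 12 = 1, and ∂_2 has invariant factor 2 > 1, so H_1 ≅ Z × Z/2.
  H_2: rank ker ∂_2 − rank ∂_3 = (12 − 12) − 0 = 0, and there is no ∂_3, so H_2 ≅ 0.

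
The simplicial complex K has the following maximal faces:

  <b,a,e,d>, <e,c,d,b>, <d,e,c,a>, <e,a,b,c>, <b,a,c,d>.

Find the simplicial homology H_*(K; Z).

H_0 ≅ Z,  H_1 = 0,  H_2 = 0,  H_3 ≅ Z.

We work with the vertex ordering a < b < c < d < e. The simplices of K, each written with vertices in increasing order, are:

  0-simplices (5): a, b, c, d, e
  1-simplices (10): ab, ac, ad, ae, bc, bd, be, cd, ce, de
  2-simplices (10): abc, abd, abe, acd, ace, ade, bcd, bce, bde, cde
  3-simplices (5): abcd, abce, abde, acde, bcde

giving chain groups C_0 ≅ Z^5, C_1 ≅ Z^10, C_2 ≅ Z^10, C_3 ≅ Z^5.

The boundary map ∂_1: C_1 → C_0 sends each edge [p,q] (with p < q) to q − p. For instance
  ∂bd = d − b.
The resulting 5×10 matrix has rank 4, and its Smith normal form has invariant factors (1,1,1,1).

∂_2: C_2 → C_1 maps a triangle to the signed sum of its edges. For instance
  ∂abe = be − ae + ab,
  ∂ade = de − ae + ad.
This gives a 10×10 integer matrix of rank 6; reducing to Smith normal form yields diagonal entries (1,1,1,1,1,1).

Boundary ∂_3: C_3 → C_2 sends each 3-simplex σ to the alternating sum Σ_i (−1)^i (σ with its i-th vertex removed). For instance
  ∂bcde = cde − bde + bce − bcd,
  ∂abce = bce − ace + abe − abc.
As a 10×5 matrix over Z this has rank 4, with invariant factors (1,1,1,1).

Computing H_k = (kernel of ∂_k) / (image of ∂_{k+1}):

  H_0: rank C_0 − rank ∂_1 = 5 − 4 = 1, and the invariant factors of ∂_1 are all 1, so H_0 = Z.
  H_1: rank ker ∂_1 − rank ∂_2 = (10 − 4) − 6 = 0, and the invariant factors of ∂_2 are all 1, so H_1 = 0.
  H_2: rank ker ∂_2 − rank ∂_3 = (10 − 6) − 4 = 0, and the invariant factors of ∂_3 are all 1, so H_2 = 0.
  H_3: rank ker ∂_3 − rank ∂_4 = (5 − 4) − 0 = 1, and there is no ∂_4, so H_3 = Z.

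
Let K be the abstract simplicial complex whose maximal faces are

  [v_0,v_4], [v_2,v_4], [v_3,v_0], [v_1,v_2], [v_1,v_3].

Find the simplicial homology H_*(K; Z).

H_0 ≅ Z,  H_1 ≅ Z.

Order the vertices as v_0 < v_1 < v_2 < v_3 < v_4. Listing each simplex with vertices in this order, K has dimension 1 with simplices:

  0-simplices (5): [v_0], [v_1], [v_2], [v_3], [v_4]
  1-simplices (5): [v_0,v_3], [v_0,v_4], [v_1,v_2], [v_1,v_3], [v_2,v_4]

giving chain groups C_0 ≅ Z^5, C_1 ≅ Z^5.

The boundary map ∂_1: C_1 → C_0 maps an edge to its endpoints' difference, ∂[p,q] = q − p. For instance
  ∂[v_0,v_3] = [v_3] − [v_0].
This gives a 5×5 integer matrix of rank 4; reducing to Smith normal form yields diagonal entries (1,1,1,1).

Computing H_k = (kernel of ∂_k) / (image of ∂_{k+1}):

  H_0: rank C_0 − rank ∂_1 = 5 − 4 = 1, and the invariant factors of ∂_1 are all 1, so H_0 ≅ Z.
  H_1: rank ker ∂_1 − rank ∂_2 = (5 − 4) − 0 = 1, and there is no ∂_2, so H_1 ≅ Z.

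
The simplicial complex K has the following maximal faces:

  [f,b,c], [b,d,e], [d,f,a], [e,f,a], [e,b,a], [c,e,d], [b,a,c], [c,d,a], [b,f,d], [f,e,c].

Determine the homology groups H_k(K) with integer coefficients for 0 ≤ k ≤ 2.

H_0 = Z,  H_1 = Z/2,  H_2 = 0.

K has 6 vertices, 15 edges, 10 triangles.
rank ∂_0 = 0, rank ∂_1 = 5 ⇒ b_0 = 6 − 0 − 5 = 1; all invariant factors of ∂_1 are 1 so no torsion. So H_0 = Z.
rank ∂_1 = 5, rank ∂_2 = 10 ⇒ b_1 = 15 − 5 − 10 = 0; ∂_2 has invariant factor(s) [2] giving torsion. So H_1 = Z/2.
rank ∂_2 = 10, rank ∂_3 = 0 ⇒ b_2 = 10 − 10 − 0 = 0. So H_2 = 0.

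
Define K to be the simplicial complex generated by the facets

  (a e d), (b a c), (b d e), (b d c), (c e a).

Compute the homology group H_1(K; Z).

H_1 = Z.

Fix the vertex order a < b < c < d < e and write every simplex with vertices in increasing order. Then dim K = 2 and the simplices of K are:

  0-simplices (5): a, b, c, d, e
  1-simplices (10): ab, ac, ad, ae, bc, bd, be, cd, ce, de
  2-simplices (5): abc, ace, ade, bcd, bde

giving chain groups C_0 ≅ Z^5, C_1 ≅ Z^10, C_2 ≅ Z^5.

Boundary ∂_1: C_1 → C_0 sends each edge [p,q] (with p < q) to q − p. For instance
  ∂ab = b − a.
The resulting 5×10 matrix has rank 4, and its Smith normal form has invariant factors (1,1,1,1).

Boundary ∂_2: C_2 → C_1 maps a triangle to the signed sum of its edges. For instance
  ∂bcd = cd − bd + bc,
  ∂abc = bc − ac + ab.
The resulting 10×5 matrix has rank 5, and its Smith normal form has invariant factors (1,1,1,1,1).

Now H_k = ker ∂_k / im ∂_{k+1}, so:

  H_1: rank ker ∂_1 − rank ∂_2 = (10 − 4) − 5 = 1, and the invariant factors of ∂_2 are all 1, so H_1 ≅ Z.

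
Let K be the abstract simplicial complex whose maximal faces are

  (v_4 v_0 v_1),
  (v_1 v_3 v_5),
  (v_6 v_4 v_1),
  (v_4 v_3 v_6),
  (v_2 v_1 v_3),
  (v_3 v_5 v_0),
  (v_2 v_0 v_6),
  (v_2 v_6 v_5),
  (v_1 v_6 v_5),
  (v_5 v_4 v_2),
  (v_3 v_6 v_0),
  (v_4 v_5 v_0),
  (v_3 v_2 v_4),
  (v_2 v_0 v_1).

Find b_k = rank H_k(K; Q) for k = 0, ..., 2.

K has 7 vertices, 21 edges, 14 triangles.
rank ∂_0 = 0, rank ∂_1 = 6 ⇒ b_0 = 7 − 0 − 6 = 1; all invariant factors of ∂_1 are 1 so no torsion. So H_0 = Z.
rank ∂_1 = 6, rank ∂_2 = 13 ⇒ b_1 = 21 − 6 − 13 = 2; all invariant factors of ∂_2 are 1 so no torsion. So H_1 = Z^2.
rank ∂_2 = 13, rank ∂_3 = 0 ⇒ b_2 = 14 − 13 − 0 = 1. So H_2 = Z.

b_0 = 1, b_1 = 2, b_2 = 1.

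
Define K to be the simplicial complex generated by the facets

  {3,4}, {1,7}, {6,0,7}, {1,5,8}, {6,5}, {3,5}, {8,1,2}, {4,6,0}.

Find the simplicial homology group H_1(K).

H_1 = Z^2.

K has 9 vertices, 14 edges, 4 triangles.
rank ∂_1 = 8, rank ∂_2 = 4 ⇒ b_1 = 14 − 8 − 4 = 2; all invariant factors of ∂_2 are 1 so no torsion. So H_1 = Z^2.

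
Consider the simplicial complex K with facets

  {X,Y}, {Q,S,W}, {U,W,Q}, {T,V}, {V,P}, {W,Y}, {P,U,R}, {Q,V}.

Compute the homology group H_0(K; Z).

H_0 = Z.

K has 10 vertices, 13 edges, 3 triangles.
rank ∂_0 = 0, rank ∂_1 = 9 ⇒ b_0 = 10 − 0 − 9 = 1; all invariant factors of ∂_1 are 1 so no torsion. So H_0 = Z.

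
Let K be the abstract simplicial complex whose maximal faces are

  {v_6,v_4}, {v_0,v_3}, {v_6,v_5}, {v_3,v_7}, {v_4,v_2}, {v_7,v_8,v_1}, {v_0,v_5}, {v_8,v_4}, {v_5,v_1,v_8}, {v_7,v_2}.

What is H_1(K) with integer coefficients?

H_1 ≅ Z^3.

We work with the vertex ordering v_0 < v_1 < v_2 < v_3 < v_4 < v_5 < v_6 < v_7 < v_8. The simplices of K, each written with vertices in increasing order, are:

  0-simplices (9): [v_0], [v_1], [v_2], [v_3], [v_4], [v_5], [v_6], [v_7], [v_8]
  1-simplices (13): [v_0,v_3], [v_0,v_5], [v_1,v_5], [v_1,v_7], [v_1,v_8], [v_2,v_4], [v_2,v_7], [v_3,v_7], [v_4,v_6], [v_4,v_8], [v_5,v_6], [v_5,v_8], [v_7,v_8]
  2-simplices (2): [v_1,v_5,v_8], [v_1,v_7,v_8]

Hence C_0 ≅ Z^9, C_1 ≅ Z^13, C_2 ≅ Z^2.

∂_1: C_1 → C_0 maps an edge to its endpoints' difference, ∂[p,q] = q − p.
The 9×13 boundary matrix has rank 8 and Smith normal form diag(1,1,1,1,1,1,1,1).

∂_2: C_2 → C_1 acts by ∂[p,q,r] = [q,r] − [p,r] + [p,q]. For instance
  ∂[v_1,v_5,v_8] = [v_5,v_8] − [v_1,v_8] + [v_1,v_5],
  ∂[v_1,v_7,v_8] = [v_7,v_8] − [v_1,v_8] + [v_1,v_7].
The resulting 13×2 matrix has rank 2, and its Smith normal form has invariant factors (1,1).

Reading off H_k = ker ∂_k / im ∂_{k+1}:

  H_1: rank ker ∂_1 − rank ∂_2 = (13 − 8) − 2 = 3, and the invariant factors of ∂_2 are all 1, so H_1 = Z^3.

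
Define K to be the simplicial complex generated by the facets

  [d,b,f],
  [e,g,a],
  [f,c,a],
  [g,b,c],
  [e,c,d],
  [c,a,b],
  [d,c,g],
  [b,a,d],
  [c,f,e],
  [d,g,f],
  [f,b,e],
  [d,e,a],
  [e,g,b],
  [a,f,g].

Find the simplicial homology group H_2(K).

Order the vertices as a < b < c < d < e < f < g. Listing each simplex with vertices in this order, K has dimension 2 with simplices:

  0-simplices (7): a, b, c, d, e, f, g
  1-simplices (21): ab, ac, ad, ae, af, ag, bc, bd, be, bf, bg, cd, ce, cf, cg, de, df, dg, ef, eg, fg
  2-simplices (14): abc, abd, acf, ade, aeg, afg, bcg, bdf, bef, beg, cde, cdg, cef, dfg

so the chain groups are C_0 ≅ Z^7, C_1 ≅ Z^21, C_2 ≅ Z^14.

The boundary map ∂_1: C_1 → C_0 is given by ∂[p,q] = [q] − [p]. For instance
  ∂de = e − d.
This gives a 7×21 integer matrix of rank 6; reducing to Smith normal form yields diagonal entries (1,1,1,1,1,1).

The boundary map ∂_2: C_2 → C_1 maps a triangle to the signed sum of its edges. For instance
  ∂abc = bc − ac + ab,
  ∂bcg = cg − bg + bc.
The 21×14 boundary matrix has rank 13 and Smith normal form diag(1,1,1,1,1,1,1,1,1,1,1,1,1).

Now H_k = ker ∂_k / im ∂_{k+1}, so:

  H_2: rank ker ∂_2 − rank ∂_3 = (14 − 13) − 0 = 1, and there is no ∂_3, so H_2 = Z.

H_2 ≅ Z.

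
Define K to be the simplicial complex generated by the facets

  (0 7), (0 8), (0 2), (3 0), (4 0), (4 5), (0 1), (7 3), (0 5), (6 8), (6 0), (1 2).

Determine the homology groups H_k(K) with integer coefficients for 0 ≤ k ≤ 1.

We work with the vertex ordering 0 < 1 < 2 < 3 < 4 < 5 < 6 < 7 < 8. The simplices of K, each written with vertices in increasing order, are:

  0-simplices (9): [0], [1], [2], [3], [4], [5], [6], [7], [8]
  1-simplices (12): [0,1], [0,2], [0,3], [0,4], [0,5], [0,6], [0,7], [0,8], [1,2], [3,7], [4,5], [6,8]

Hence C_0 ≅ Z^9, C_1 ≅ Z^12.

∂_1: C_1 → C_0 is given by ∂[p,q] = [q] − [p]. For instance
  ∂[0,5] = [5] − [0].
This gives a 9×12 integer matrix of rank 8; reducing to Smith normal form yields diagonal entries (1,1,1,1,1,1,1,1).

Computing H_k = (kernel of ∂_k) / (image of ∂_{k+1}):

  H_0: rank C_0 − rank ∂_1 = 9 − 8 = 1, and the invariant factors of ∂_1 are all 1, so H_0 = Z.
  H_1: rank ker ∂_1 − rank ∂_2 = (12 − 8) − 0 = 4, and there is no ∂_2, so H_1 = Z^4.

H_0 ≅ Z,  H_1 ≅ Z^4.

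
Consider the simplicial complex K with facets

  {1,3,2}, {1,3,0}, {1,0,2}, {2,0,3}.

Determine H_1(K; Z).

H_1 = 0.

Take the total order 0 < 1 < 2 < 3 on the vertex set. Then K (dimension 2) consists of the simplices:

  0-simplices (4): [0], [1], [2], [3]
  1-simplices (6): [0,1], [0,2], [0,3], [1,2], [1,3], [2,3]
  2-simplices (4): [0,1,2], [0,1,3], [0,2,3], [1,2,3]

giving chain groups C_0 ≅ Z^4, C_1 ≅ Z^6, C_2 ≅ Z^4.

∂_1: C_1 → C_0 sends each edge [p,q] (with p < q) to q − p.
As a 4×6 matrix over Z this has rank 3, with invariant factors (1,1,1).

The boundary map ∂_2: C_2 → C_1 maps a triangle to the signed sum of its edges. For instance
  ∂[0,1,3] = [1,3] − [0,3] + [0,1],
  ∂[1,2,3] = [2,3] − [1,3] + [1,2].
The 6×4 boundary matrix has rank 3 and Smith normal form diag(1,1,1).

Reading off H_k = ker ∂_k / im ∂_{k+1}:

  H_1: rank ker ∂_1 − rank ∂_2 = (6 − 3) − 3 = 0, and the invariant factors of ∂_2 are all 1, so H_1 = 0.

(K is a triangulation of the 2-sphere S^2.)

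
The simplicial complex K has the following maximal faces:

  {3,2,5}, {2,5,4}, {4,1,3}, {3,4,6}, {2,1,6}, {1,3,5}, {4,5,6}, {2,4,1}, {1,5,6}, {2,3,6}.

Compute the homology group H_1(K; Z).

Take the total order 1 < 2 < 3 < 4 < 5 < 6 on the vertex set. Then K (dimension 2) consists of the simplices:

  0-simplices (6): [1], [2], [3], [4], [5], [6]
  1-simplices (15): [1,2], [1,3], [1,4], [1,5], [1,6], [2,3], [2,4], [2,5], [2,6], [3,4], [3,5], [3,6], [4,5], [4,6], [5,6]
  2-simplices (10): [1,2,4], [1,2,6], [1,3,4], [1,3,5], [1,5,6], [2,3,5], [2,3,6], [2,4,5], [3,4,6], [4,5,6]

so the chain groups are C_0 ≅ Z^6, C_1 ≅ Z^15, C_2 ≅ Z^10.

The boundary map ∂_1: C_1 → C_0 sends each edge [p,q] (with p < q) to q − p. For instance
  ∂[5,6] = [6] − [5].
The resulting 6×15 matrix has rank 5, and its Smith normal form has invariant factors (1,1,1,1,1).

∂_2: C_2 → C_1 acts by ∂[p,q,r] = [q,r] − [p,r] + [p,q]. For instance
  ∂[4,5,6] = [5,6] − [4,6] + [4,5],
  ∂[1,2,6] = [2,6] − [1,6] + [1,2].
The 15×10 boundary matrix has rank 10 and Smith normal form diag(1,1,1,1,1,1,1,1,1,2).

Computing H_k = (kernel of ∂_k) / (image of ∂_{k+1}):

  H_1: rank ker ∂_1 − rank ∂_2 = (15 − 5) − 10 = 0, and ∂_2 has invariant factor 2 > 1, so H_1 ≅ Z/2.

(K is a triangulation of the real projective plane RP^2.)

H_1 = Z/2.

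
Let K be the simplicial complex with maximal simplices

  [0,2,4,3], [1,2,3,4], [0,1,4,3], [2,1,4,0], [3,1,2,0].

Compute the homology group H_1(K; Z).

H_1 ≅ 0.

Order the vertices as 0 < 1 < 2 < 3 < 4. Listing each simplex with vertices in this order, K has dimension 3 with simplices:

  0-simplices (5): [0], [1], [2], [3], [4]
  1-simplices (10): [0,1], [0,2], [0,3], [0,4], [1,2], [1,3], [1,4], [2,3], [2,4], [3,4]
  2-simplices (10): [0,1,2], [0,1,3], [0,1,4], [0,2,3], [0,2,4], [0,3,4], [1,2,3], [1,2,4], [1,3,4], [2,3,4]
  3-simplices (5): [0,1,2,3], [0,1,2,4], [0,1,3,4], [0,2,3,4], [1,2,3,4]

so the chain groups are C_0 ≅ Z^5, C_1 ≅ Z^10, C_2 ≅ Z^10, C_3 ≅ Z^5.

∂_1: C_1 → C_0 maps an edge to its endpoints' difference, ∂[p,q] = q − p. For instance
  ∂[1,2] = [2] − [1].
The resulting 5×10 matrix has rank 4, and its Smith normal form has invariant factors (1,1,1,1).

∂_2: C_2 → C_1 maps a triangle to the signed sum of its edges. For instance
  ∂[2,3,4] = [3,4] − [2,4] + [2,3],
  ∂[0,1,4] = [1,4] − [0,4] + [0,1].
The resulting 10×10 matrix has rank 6, and its Smith normal form has invariant factors (1,1,1,1,1,1).

Boundary ∂_3: C_3 → C_2 sends each 3-simplex σ to the alternating sum Σ_i (−1)^i (σ with its i-th vertex removed). For instance
  ∂[0,1,2,3] = [1,2,3] − [0,2,3] + [0,1,3] − [0,1,2],
  ∂[0,2,3,4] = [2,3,4] − [0,3,4] + [0,2,4] − [0,2,3].
The 10×5 boundary matrix has rank 4 and Smith normal form diag(1,1,1,1).

Reading off H_k = ker ∂_k / im ∂_{k+1}:

  H_1: rank ker ∂_1 − rank ∂_2 = (10 − 4) − 6 = 0, and the invariant factors of ∂_2 are all 1, so H_1 ≅ 0.

(K is a triangulation of the 3-sphere S^3.)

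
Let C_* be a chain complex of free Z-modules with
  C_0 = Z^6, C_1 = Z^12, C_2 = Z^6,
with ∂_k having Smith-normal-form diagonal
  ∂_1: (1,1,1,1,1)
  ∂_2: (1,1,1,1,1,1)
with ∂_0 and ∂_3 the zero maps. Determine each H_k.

H_0 = Z,  H_1 = Z,  H_2 = 0.

H_0: b_0 = 6 − 0 − 5 = 1; torsion from ∂_1 factors > 1: none. So H_0 = Z.
H_1: b_1 = 12 − 5 − 6 = 1; torsion from ∂_2 factors > 1: none. So H_1 = Z.
H_2: b_2 = 6 − 6 − 0 = 0; torsion from ∂_3 factors > 1: none. So H_2 = 0.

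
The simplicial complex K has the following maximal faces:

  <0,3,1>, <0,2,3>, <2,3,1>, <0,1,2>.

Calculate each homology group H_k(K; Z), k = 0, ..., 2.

H_0 ≅ Z,  H_1 = 0,  H_2 ≅ Z.

Order the vertices as 0 < 1 < 2 < 3. Listing each simplex with vertices in this order, K has dimension 2 with simplices:

  0-simplices (4): [0], [1], [2], [3]
  1-simplices (6): [0,1], [0,2], [0,3], [1,2], [1,3], [2,3]
  2-simplices (4): [0,1,2], [0,1,3], [0,2,3], [1,2,3]

Hence C_0 ≅ Z^4, C_1 ≅ Z^6, C_2 ≅ Z^4.

The boundary map ∂_1: C_1 → C_0 is given by ∂[p,q] = [q] − [p].
The 4×6 boundary matrix has rank 3 and Smith normal form diag(1,1,1).

∂_2: C_2 → C_1 maps a triangle to the signed sum of its edges. For instance
  ∂[0,1,3] = [1,3] − [0,3] + [0,1],
  ∂[0,2,3] = [2,3] − [0,3] + [0,2].
As a 6×4 matrix over Z this has rank 3, with invariant factors (1,1,1).

From H_k ≅ ker(∂_k) / im(∂_{k+1}) we obtain:

  H_0: rank C_0 − rank ∂_1 = 4 − 3 = 1, and the invariant factors of ∂_1 are all 1, so H_0 = Z.
  H_1: rank ker ∂_1 − rank ∂_2 = (6 − 3) − 3 = 0, and the invariant factors of ∂_2 are all 1, so H_1 = 0.
  H_2: rank ker ∂_2 − rank ∂_3 = (4 − 3) − 0 = 1, and there is no ∂_3, so H_2 = Z.

As a check, the Euler characteristic is 4 − 6 + 4 = 2, which agrees with 1 − 0 + 1 = 2.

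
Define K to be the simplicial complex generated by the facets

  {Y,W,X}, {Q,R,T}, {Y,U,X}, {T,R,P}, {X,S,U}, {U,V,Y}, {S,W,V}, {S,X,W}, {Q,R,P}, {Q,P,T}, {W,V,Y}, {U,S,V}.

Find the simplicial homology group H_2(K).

Fix the vertex order P < Q < R < S < T < U < V < W < X < Y and write every simplex with vertices in increasing order. Then dim K = 2 and the simplices of K are:

  0-simplices (10): P, Q, R, S, T, U, V, W, X, Y
  1-simplices (18): PQ, PR, PT, QR, QT, RT, SU, SV, SW, SX, UV, UX, UY, VW, VY, WX, WY, XY
  2-simplices (12): PQR, PQT, PRT, QRT, SUV, SUX, SVW, SWX, UVY, UXY, VWY, WXY

so the chain groups are C_0 ≅ Z^10, C_1 ≅ Z^18, C_2 ≅ Z^12.

Boundary ∂_1: C_1 → C_0 sends each edge [p,q] (with p < q) to q − p. For instance
  ∂PR = R − P.
The resulting 10×18 matrix has rank 8, and its Smith normal form has invariant factors (1,1,1,1,1,1,1,1).

∂_2: C_2 → C_1 sends each 2-simplex [p,q,r] to [q,r] − [p,r] + [p,q]. For instance
  ∂SUV = UV − SV + SU,
  ∂PRT = RT − PT + PR.
This gives a 18×12 integer matrix of rank 10; reducing to Smith normal form yields diagonal entries (1,1,1,1,1,1,1,1,1,1).

Reading off H_k = ker ∂_k / im ∂_{k+1}:

  H_2: rank ker ∂_2 − rank ∂_3 = (12 − 10) − 0 = 2, and there is no ∂_3, so H_2 = Z^2.

H_2 = Z^2.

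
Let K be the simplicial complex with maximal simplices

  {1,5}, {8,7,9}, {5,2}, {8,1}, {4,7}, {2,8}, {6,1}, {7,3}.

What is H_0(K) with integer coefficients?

Order the vertices as 1 < 2 < 3 < 4 < 5 < 6 < 7 < 8 < 9. Listing each simplex with vertices in this order, K has dimension 2 with simplices:

  0-simplices (9): [1], [2], [3], [4], [5], [6], [7], [8], [9]
  1-simplices (10): [1,5], [1,6], [1,8], [2,5], [2,8], [3,7], [4,7], [7,8], [7,9], [8,9]
  2-simplices (1): [7,8,9]

Hence C_0 ≅ Z^9, C_1 ≅ Z^10, C_2 ≅ Z^1.

∂_1: C_1 → C_0 maps an edge to its endpoints' difference, ∂[p,q] = q − p. For instance
  ∂[7,8] = [8] − [7].
As a 9×10 matrix over Z this has rank 8, with invariant factors (1,1,1,1,1,1,1,1).

The boundary map ∂_2: C_2 → C_1 maps a triangle to the signed sum of its edges. For instance
  ∂[7,8,9] = [8,9] − [7,9] + [7,8].
This gives a 10×1 integer matrix of rank 1; reducing to Smith normal form yields diagonal entries (1).

From H_k ≅ ker(∂_k) / im(∂_{k+1}) we obtain:

  H_0: rank C_0 − rank ∂_1 = 9 − 8 = 1, and the invariant factors of ∂_1 are all 1, so H_0 = Z.

H_0 = Z.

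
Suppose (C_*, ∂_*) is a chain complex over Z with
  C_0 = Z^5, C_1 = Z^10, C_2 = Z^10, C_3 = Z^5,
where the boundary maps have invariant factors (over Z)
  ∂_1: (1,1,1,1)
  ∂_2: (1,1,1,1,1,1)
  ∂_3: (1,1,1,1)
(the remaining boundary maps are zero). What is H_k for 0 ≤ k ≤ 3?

H_0: b_0 = 5 − 0 − 4 = 1; torsion from ∂_1 factors > 1: none. So H_0 = Z.
H_1: b_1 = 10 − 4 − 6 = 0; torsion from ∂_2 factors > 1: none. So H_1 = 0.
H_2: b_2 = 10 − 6 − 4 = 0; torsion from ∂_3 factors > 1: none. So H_2 = 0.
H_3: b_3 = 5 − 4 − 0 = 1; torsion from ∂_4 factors > 1: none. So H_3 = Z.

H_0 = Z,  H_1 = 0,  H_2 = 0,  H_3 = Z.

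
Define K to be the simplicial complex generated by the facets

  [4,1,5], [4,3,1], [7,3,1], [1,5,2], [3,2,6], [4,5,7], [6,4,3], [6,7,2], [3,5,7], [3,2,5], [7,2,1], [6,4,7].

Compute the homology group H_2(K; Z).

H_2 = 0.

K has 7 vertices, 18 edges, 12 triangles.
rank ∂_2 = 12, rank ∂_3 = 0 ⇒ b_2 = 12 − 12 − 0 = 0. So H_2 = 0.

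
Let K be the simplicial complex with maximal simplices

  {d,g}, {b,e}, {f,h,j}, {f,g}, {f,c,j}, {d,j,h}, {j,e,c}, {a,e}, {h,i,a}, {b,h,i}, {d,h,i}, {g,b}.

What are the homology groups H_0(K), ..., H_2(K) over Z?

Order the vertices as a < b < c < d < e < f < g < h < i < j. Listing each simplex with vertices in this order, K has dimension 2 with simplices:

  0-simplices (10): a, b, c, d, e, f, g, h, i, j
  1-simplices (20): ae, ah, ai, be, bg, bh, bi, ce, cf, cj, dg, dh, di, dj, ej, fg, fh, fj, hi, hj
  2-simplices (7): ahi, bhi, cej, cfj, dhi, dhj, fhj

Hence C_0 ≅ Z^10, C_1 ≅ Z^20, C_2 ≅ Z^7.

∂_1: C_1 → C_0 is given by ∂[p,q] = [q] − [p]. For instance
  ∂ej = j − e.
The 10×20 boundary matrix has rank 9 and Smith normal form diag(1,1,1,1,1,1,1,1,1).

The boundary map ∂_2: C_2 → C_1 acts by ∂[p,q,r] = [q,r] − [p,r] + [p,q]. For instance
  ∂dhj = hj − dj + dh,
  ∂bhi = hi − bi + bh.
As a 20×7 matrix over Z this has rank 7, with invariant factors (1,1,1,1,1,1,1).

Now H_k = ker ∂_k / im ∂_{k+1}, so:

  H_0: rank C_0 − rank ∂_1 = 10 − 9 = 1, and the invariant factors of ∂_1 are all 1, so H_0 ≅ Z.
  H_1: rank ker ∂_1 − rank ∂_2 = (20 − 9) − 7 = 4, and the invariant factors of ∂_2 are all 1, so H_1 ≅ Z^4.
  H_2: rank ker ∂_2 − rank ∂_3 = (7 − 7) − 0 = 0, and there is no ∂_3, so H_2 ≅ 0.

H_0 = Z,  H_1 = Z^4,  H_2 = 0.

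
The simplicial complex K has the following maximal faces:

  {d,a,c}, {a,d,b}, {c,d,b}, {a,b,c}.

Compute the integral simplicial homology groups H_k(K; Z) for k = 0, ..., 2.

H_0 = Z,  H_1 = 0,  H_2 = Z.

Fix the vertex order a < b < c < d and write every simplex with vertices in increasing order. Then dim K = 2 and the simplices of K are:

  0-simplices (4): a, b, c, d
  1-simplices (6): ab, ac, ad, bc, bd, cd
  2-simplices (4): abc, abd, acd, bcd

giving chain groups C_0 ≅ Z^4, C_1 ≅ Z^6, C_2 ≅ Z^4.

Boundary ∂_1: C_1 → C_0 sends each edge [p,q] (with p < q) to q − p. For instance
  ∂ac = c − a.
The resulting 4×6 matrix has rank 3, and its Smith normal form has invariant factors (1,1,1).

The boundary map ∂_2: C_2 → C_1 acts by ∂[p,q,r] = [q,r] − [p,r] + [p,q]. For instance
  ∂acd = cd − ad + ac,
  ∂abc = bc − ac + ab.
This gives a 6×4 integer matrix of rank 3; reducing to Smith normal form yields diagonal entries (1,1,1).

From H_k ≅ ker(∂_k) / im(∂_{k+1}) we obtain:

  H_0: rank C_0 − rank ∂_1 = 4 − 3 = 1, and the invariant factors of ∂_1 are all 1, so H_0 ≅ Z.
  H_1: rank ker ∂_1 − rank ∂_2 = (6 − 3) − 3 = 0, and the invariant factors of ∂_2 are all 1, so H_1 ≅ 0.
  H_2: rank ker ∂_2 − rank ∂_3 = (4 − 3) − 0 = 1, and there is no ∂_3, so H_2 ≅ Z.

(K is a triangulation of the 2-sphere S^2.)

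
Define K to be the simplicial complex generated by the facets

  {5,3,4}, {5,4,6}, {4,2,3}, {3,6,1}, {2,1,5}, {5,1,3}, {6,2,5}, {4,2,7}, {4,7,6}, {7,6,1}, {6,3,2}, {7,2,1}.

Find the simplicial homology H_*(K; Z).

Fix the vertex order 1 < 2 < 3 < 4 < 5 < 6 < 7 and write every simplex with vertices in increasing order. Then dim K = 2 and the simplices of K are:

  0-simplices (7): [1], [2], [3], [4], [5], [6], [7]
  1-simplices (18): [1,2], [1,3], [1,5], [1,6], [1,7], [2,3], [2,4], [2,5], [2,6], [2,7], [3,4], [3,5], [3,6], [4,5], [4,6], [4,7], [5,6], [6,7]
  2-simplices (12): [1,2,5], [1,2,7], [1,3,5], [1,3,6], [1,6,7], [2,3,4], [2,3,6], [2,4,7], [2,5,6], [3,4,5], [4,5,6], [4,6,7]

so the chain groups are C_0 ≅ Z^7, C_1 ≅ Z^18, C_2 ≅ Z^12.

Boundary ∂_1: C_1 → C_0 maps an edge to its endpoints' difference, ∂[p,q] = q − p. For instance
  ∂[2,5] = [5] − [2].
As a 7×18 matrix over Z this has rank 6, with invariant factors (1,1,1,1,1,1).

Boundary ∂_2: C_2 → C_1 maps a triangle to the signed sum of its edges. For instance
  ∂[1,3,5] = [3,5] − [1,5] + [1,3],
  ∂[2,3,6] = [3,6] − [2,6] + [2,3].
As a 18×12 matrix over Z this has rank 12, with invariant factors (1,1,1,1,1,1,1,1,1,1,1,2).

Now H_k = ker ∂_k / im ∂_{k+1}, so:

  H_0: rank C_0 − rank ∂_1 = 7 − 6 = 1, and the invariant factors of ∂_1 are all 1, so H_0 = Z.
  H_1: rank ker ∂_1 − rank ∂_2 = (18 − 6) − 12 = 0, and ∂_2 has invariant factor 2 > 1, so H_1 = Z/2.
  H_2: rank ker ∂_2 − rank ∂_3 = (12 − 12) − 0 = 0, and there is no ∂_3, so H_2 = 0.

As a check, the Euler characteristic is 7 − 18 + 12 = 1, which agrees with 1 − 0 + 0 = 1.

H_0 ≅ Z,  H_1 ≅ Z/2,  H_2 = 0.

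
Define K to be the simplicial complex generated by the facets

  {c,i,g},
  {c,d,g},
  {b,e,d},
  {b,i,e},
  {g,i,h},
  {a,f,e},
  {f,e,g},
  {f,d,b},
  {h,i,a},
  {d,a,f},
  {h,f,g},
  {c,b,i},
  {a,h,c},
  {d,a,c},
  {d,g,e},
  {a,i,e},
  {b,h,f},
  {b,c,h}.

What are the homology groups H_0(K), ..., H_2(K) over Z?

H_0 = Z,  H_1 = Z ⊕ Z/2Z,  H_2 = 0.

Order the vertices as a < b < c < d < e < f < g < h < i. Listing each simplex with vertices in this order, K has dimension 2 with simplices:

  0-simplices (9): a, b, c, d, e, f, g, h, i
  1-simplices (27): ac, ad, ae, af, ah, ai, bc, bd, be, bf, bh, bi, cd, cg, ch, ci, de, df, dg, ef, eg, ei, fg, fh, gh, gi, hi
  2-simplices (18): acd, ach, adf, aef, aei, ahi, bch, bci, bde, bdf, bei, bfh, cdg, cgi, deg, efg, fgh, ghi

giving chain groups C_0 ≅ Z^9, C_1 ≅ Z^27, C_2 ≅ Z^18.

Boundary ∂_1: C_1 → C_0 sends each edge [p,q] (with p < q) to q − p. For instance
  ∂bh = h − b.
The 9×27 boundary matrix has rank 8 and Smith normal form diag(1,1,1,1,1,1,1,1).

Boundary ∂_2: C_2 → C_1 maps a triangle to the signed sum of its edges. For instance
  ∂bdf = df − bf + bd,
  ∂cdg = dg − cg + cd.
This gives a 27×18 integer matrix of rank 18; reducing to Smith normal form yields diagonal entries (1,1,1,1,1,1,1,1,1,1,1,1,1,1,1,1,1,2).

Computing H_k = (kernel of ∂_k) / (image of ∂_{k+1}):

  H_0: rank C_0 − rank ∂_1 = 9 − 8 = 1, and the invariant factors of ∂_1 are all 1, so H_0 ≅ Z.
  H_1: rank ker ∂_1 − rank ∂_2 = (27 − 8) − 18 = 1, and ∂_2 has invariant factor 2 > 1, so H_1 ≅ Z ⊕ Z/2Z.
  H_2: rank ker ∂_2 − rank ∂_3 = (18 − 18) − 0 = 0, and there is no ∂_3, so H_2 ≅ 0.

As a check, the Euler characteristic is 9 − 27 + 18 = 0, which agrees with 1 − 1 + 0 = 0.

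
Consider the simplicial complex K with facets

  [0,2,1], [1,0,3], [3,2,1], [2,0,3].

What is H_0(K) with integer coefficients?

H_0 = Z.

Fix the vertex order 0 < 1 < 2 < 3 and write every simplex with vertices in increasing order. Then dim K = 2 and the simplices of K are:

  0-simplices (4): [0], [1], [2], [3]
  1-simplices (6): [0,1], [0,2], [0,3], [1,2], [1,3], [2,3]
  2-simplices (4): [0,1,2], [0,1,3], [0,2,3], [1,2,3]

Hence C_0 ≅ Z^4, C_1 ≅ Z^6, C_2 ≅ Z^4.

The boundary map ∂_1: C_1 → C_0 sends each edge [p,q] (with p < q) to q − p.
This gives a 4×6 integer matrix of rank 3; reducing to Smith normal form yields diagonal entries (1,1,1).

The boundary map ∂_2: C_2 → C_1 acts by ∂[p,q,r] = [q,r] − [p,r] + [p,q]. For instance
  ∂[0,1,2] = [1,2] − [0,2] + [0,1],
  ∂[0,1,3] = [1,3] − [0,3] + [0,1].
The 6×4 boundary matrix has rank 3 and Smith normal form diag(1,1,1).

Now H_k = ker ∂_k / im ∂_{k+1}, so:

  H_0: rank C_0 − rank ∂_1 = 4 − 3 = 1, and the invariant factors of ∂_1 are all 1, so H_0 ≅ Z.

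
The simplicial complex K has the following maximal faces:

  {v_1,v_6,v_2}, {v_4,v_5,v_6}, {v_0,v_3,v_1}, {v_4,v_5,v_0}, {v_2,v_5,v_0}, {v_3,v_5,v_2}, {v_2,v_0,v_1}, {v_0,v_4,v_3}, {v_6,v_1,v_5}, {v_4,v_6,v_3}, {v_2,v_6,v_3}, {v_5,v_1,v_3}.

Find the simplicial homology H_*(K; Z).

H_0 ≅ Z,  H_1 ≅ Z_2,  H_2 = 0.

K has 7 vertices, 18 edges, 12 triangles.
rank ∂_0 = 0, rank ∂_1 = 6 ⇒ b_0 = 7 − 0 − 6 = 1; all invariant factors of ∂_1 are 1 so no torsion. So H_0 = Z.
rank ∂_1 = 6, rank ∂_2 = 12 ⇒ b_1 = 18 − 6 − 12 = 0; ∂_2 has invariant factor(s) [2] giving torsion. So H_1 = Z_2.
rank ∂_2 = 12, rank ∂_3 = 0 ⇒ b_2 = 12 − 12 − 0 = 0. So H_2 = 0.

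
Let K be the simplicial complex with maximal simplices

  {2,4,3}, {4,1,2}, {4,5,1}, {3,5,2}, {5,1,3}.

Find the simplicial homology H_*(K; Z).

Fix the vertex order 1 < 2 < 3 < 4 < 5 and write every simplex with vertices in increasing order. Then dim K = 2 and the simplices of K are:

  0-simplices (5): [1], [2], [3], [4], [5]
  1-simplices (10): [1,2], [1,3], [1,4], [1,5], [2,3], [2,4], [2,5], [3,4], [3,5], [4,5]
  2-simplices (5): [1,2,4], [1,3,5], [1,4,5], [2,3,4], [2,3,5]

giving chain groups C_0 ≅ Z^5, C_1 ≅ Z^10, C_2 ≅ Z^5.

The boundary map ∂_1: C_1 → C_0 is given by ∂[p,q] = [q] − [p].
The resulting 5×10 matrix has rank 4, and its Smith normal form has invariant factors (1,1,1,1).

Boundary ∂_2: C_2 → C_1 maps a triangle to the signed sum of its edges. For instance
  ∂[2,3,5] = [3,5] − [2,5] + [2,3],
  ∂[2,3,4] = [3,4] − [2,4] + [2,3].
This gives a 10×5 integer matrix of rank 5; reducing to Smith normal form yields diagonal entries (1,1,1,1,1).

From H_k ≅ ker(∂_k) / im(∂_{k+1}) we obtain:

  H_0: rank C_0 − rank ∂_1 = 5 − 4 = 1, and the invariant factors of ∂_1 are all 1, so H_0 = Z.
  H_1: rank ker ∂_1 − rank ∂_2 = (10 − 4) − 5 = 1, and the invariant factors of ∂_2 are all 1, so H_1 = Z.
  H_2: rank ker ∂_2 − rank ∂_3 = (5 − 5) − 0 = 0, and there is no ∂_3, so H_2 = 0.

H_0 = Z,  H_1 = Z,  H_2 = 0.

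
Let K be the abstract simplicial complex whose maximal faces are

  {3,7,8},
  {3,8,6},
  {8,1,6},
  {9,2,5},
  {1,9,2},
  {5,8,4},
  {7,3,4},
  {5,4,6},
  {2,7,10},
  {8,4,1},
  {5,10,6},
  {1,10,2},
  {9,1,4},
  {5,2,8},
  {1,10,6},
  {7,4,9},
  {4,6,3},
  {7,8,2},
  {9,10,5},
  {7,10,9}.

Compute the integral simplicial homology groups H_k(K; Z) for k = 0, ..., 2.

Order the vertices as 1 < 2 < 3 < 4 < 5 < 6 < 7 < 8 < 9 < 10. Listing each simplex with vertices in this order, K has dimension 2 with simplices:

  0-simplices (10): [1], [2], [3], [4], [5], [6], [7], [8], [9], [10]
  1-simplices (30): (30 of them)
  2-simplices (20): (20 of them)

Hence C_0 ≅ Z^10, C_1 ≅ Z^30, C_2 ≅ Z^20.

∂_1: C_1 → C_0 maps an edge to its endpoints' difference, ∂[p,q] = q − p. For instance
  ∂[3,6] = [6] − [3].
This gives a 10×30 integer matrix of rank 9; reducing to Smith normal form yields diagonal entries (1,1,1,1,1,1,1,1,1).

∂_2: C_2 → C_1 maps a triangle to the signed sum of its edges. For instance
  ∂[1,4,8] = [4,8] − [1,8] + [1,4],
  ∂[4,5,8] = [5,8] − [4,8] + [4,5].
As a 30×20 matrix over Z this has rank 20, with invariant factors (1,1,1,1,1,1,1,1,1,1,1,1,1,1,1,1,1,1,1,2).

Computing H_k = (kernel of ∂_k) / (image of ∂_{k+1}):

  H_0: rank C_0 − rank ∂_1 = 10 − 9 = 1, and the invariant factors of ∂_1 are all 1, so H_0 ≅ Z.
  H_1: rank ker ∂_1 − rank ∂_2 = (30 − 9) − 20 = 1, and ∂_2 has invariant factor 2 > 1, so H_1 ≅ Z × Z/2.
  H_2: rank ker ∂_2 − rank ∂_3 = (20 − 20) − 0 = 0, and there is no ∂_3, so H_2 ≅ 0.

H_0 ≅ Z,  H_1 ≅ Z × Z/2,  H_2 = 0.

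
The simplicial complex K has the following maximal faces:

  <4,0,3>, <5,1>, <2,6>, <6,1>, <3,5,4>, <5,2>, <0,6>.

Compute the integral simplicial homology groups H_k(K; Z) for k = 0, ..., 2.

Order the vertices as 0 < 1 < 2 < 3 < 4 < 5 < 6. Listing each simplex with vertices in this order, K has dimension 2 with simplices:

  0-simplices (7): [0], [1], [2], [3], [4], [5], [6]
  1-simplices (10): [0,3], [0,4], [0,6], [1,5], [1,6], [2,5], [2,6], [3,4], [3,5], [4,5]
  2-simplices (2): [0,3,4], [3,4,5]

giving chain groups C_0 ≅ Z^7, C_1 ≅ Z^10, C_2 ≅ Z^2.

Boundary ∂_1: C_1 → C_0 is given by ∂[p,q] = [q] − [p]. For instance
  ∂[2,6] = [6] − [2].
This gives a 7×10 integer matrix of rank 6; reducing to Smith normal form yields diagonal entries (1,1,1,1,1,1).

The boundary map ∂_2: C_2 → C_1 acts by ∂[p,q,r] = [q,r] − [p,r] + [p,q]. For instance
  ∂[0,3,4] = [3,4] − [0,4] + [0,3],
  ∂[3,4,5] = [4,5] − [3,5] + [3,4].
As a 10×2 matrix over Z this has rank 2, with invariant factors (1,1).

Reading off H_k = ker ∂_k / im ∂_{k+1}:

  H_0: rank C_0 − rank ∂_1 = 7 − 6 = 1, and the invariant factors of ∂_1 are all 1, so H_0 = Z.
  H_1: rank ker ∂_1 − rank ∂_2 = (10 − 6) − 2 = 2, and the invariant factors of ∂_2 are all 1, so H_1 = Z^2.
  H_2: rank ker ∂_2 − rank ∂_3 = (2 − 2) − 0 = 0, and there is no ∂_3, so H_2 = 0.

H_0 = Z,  H_1 = Z^2,  H_2 = 0.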